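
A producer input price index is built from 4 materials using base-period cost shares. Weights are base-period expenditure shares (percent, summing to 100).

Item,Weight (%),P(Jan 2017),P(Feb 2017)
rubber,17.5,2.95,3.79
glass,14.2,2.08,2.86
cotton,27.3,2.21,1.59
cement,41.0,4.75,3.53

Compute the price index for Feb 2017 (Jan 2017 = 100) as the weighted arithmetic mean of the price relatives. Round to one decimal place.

rubber: 17.5 × (3.79/2.95) = 17.5 × 1.284746 = 22.4831
glass: 14.2 × (2.86/2.08) = 14.2 × 1.375000 = 19.5250
cotton: 27.3 × (1.59/2.21) = 27.3 × 0.719457 = 19.6412
cement: 41.0 × (3.53/4.75) = 41.0 × 0.743158 = 30.4695
Index = Σ wᵢ·(p₁ᵢ/p₀ᵢ) = 22.4831 + 19.5250 + 19.6412 + 30.4695 = 92.1187

92.1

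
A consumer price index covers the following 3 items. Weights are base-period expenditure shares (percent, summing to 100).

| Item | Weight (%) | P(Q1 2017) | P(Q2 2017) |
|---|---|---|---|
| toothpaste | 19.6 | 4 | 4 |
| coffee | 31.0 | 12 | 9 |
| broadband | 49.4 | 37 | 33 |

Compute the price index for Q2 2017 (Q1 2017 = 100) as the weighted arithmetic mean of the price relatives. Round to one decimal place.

toothpaste: 19.6 × (4/4) = 19.6 × 1.000000 = 19.6000
coffee: 31.0 × (9/12) = 31.0 × 0.750000 = 23.2500
broadband: 49.4 × (33/37) = 49.4 × 0.891892 = 44.0595
Index = Σ wᵢ·(p₁ᵢ/p₀ᵢ) = 19.6000 + 23.2500 + 44.0595 = 86.9095

86.9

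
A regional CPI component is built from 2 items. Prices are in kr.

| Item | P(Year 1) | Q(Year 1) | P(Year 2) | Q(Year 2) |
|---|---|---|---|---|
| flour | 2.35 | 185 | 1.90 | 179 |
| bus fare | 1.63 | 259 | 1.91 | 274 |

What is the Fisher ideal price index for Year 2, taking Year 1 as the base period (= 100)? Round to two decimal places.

99.15

Laspeyres component (base-period weights):
ΣP(Year 2)Q(Year 1) = 1.90×185 + 1.91×259 = 351.5 + 494.69 = 846.19
ΣP(Year 1)Q(Year 1) = 2.35×185 + 1.63×259 = 434.75 + 422.17 = 856.92
L = 846.19 / 856.92 × 100 = 98.7478
Paasche component (current-period weights):
ΣP(Year 2)Q(Year 2) = 1.90×179 + 1.91×274 = 340.1 + 523.34 = 863.44
ΣP(Year 1)Q(Year 2) = 2.35×179 + 1.63×274 = 420.65 + 446.62 = 867.27
P = 863.44 / 867.27 × 100 = 99.5584
Fisher = √(L × P) = √(98.7478 × 99.5584) = 99.1523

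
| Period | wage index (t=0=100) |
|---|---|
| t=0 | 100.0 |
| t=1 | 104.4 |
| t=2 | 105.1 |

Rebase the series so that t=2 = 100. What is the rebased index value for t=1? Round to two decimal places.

Rebased(t=1) = 104.4 / 105.1 × 100 = 99.3340

99.33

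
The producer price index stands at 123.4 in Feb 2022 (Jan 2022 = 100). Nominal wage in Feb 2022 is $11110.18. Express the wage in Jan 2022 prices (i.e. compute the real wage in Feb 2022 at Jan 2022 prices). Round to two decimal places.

Real = Nominal ÷ (Index/100) = 11110.18 ÷ (123.4/100)
     = 11110.18 ÷ 1.234 = 9003.3874

9003.39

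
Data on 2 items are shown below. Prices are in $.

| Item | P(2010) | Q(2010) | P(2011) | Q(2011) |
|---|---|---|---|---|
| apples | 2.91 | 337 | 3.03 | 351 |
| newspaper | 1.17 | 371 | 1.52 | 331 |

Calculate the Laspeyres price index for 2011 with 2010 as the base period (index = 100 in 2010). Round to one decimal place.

Laspeyres price index uses base-period quantities as weights.
ΣP(2011)·Q(2010) = 3.03×337 + 1.52×371 = 1021.11 + 563.92 = 1585.03
ΣP(2010)·Q(2010) = 2.91×337 + 1.17×371 = 980.67 + 434.07 = 1414.74
Index = 1585.03 / 1414.74 × 100 = 112.0368

112.0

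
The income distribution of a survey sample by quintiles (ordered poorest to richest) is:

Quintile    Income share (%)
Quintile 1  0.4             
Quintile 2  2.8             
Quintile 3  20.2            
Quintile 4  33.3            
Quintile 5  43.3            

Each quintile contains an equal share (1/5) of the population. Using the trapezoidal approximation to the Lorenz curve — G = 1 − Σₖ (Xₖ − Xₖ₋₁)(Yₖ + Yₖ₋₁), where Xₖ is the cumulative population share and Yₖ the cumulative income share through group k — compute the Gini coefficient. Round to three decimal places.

Cumulative income shares Yₖ: 0.0040, 0.0320, 0.2340, 0.5670, 1.0000
Σ (Xₖ−Xₖ₋₁)(Yₖ+Yₖ₋₁) = (1/5)(0.0040+0.0000) + (1/5)(0.0320+0.0040) + (1/5)(0.2340+0.0320) + (1/5)(0.5670+0.2340) + (1/5)(1.0000+0.5670)
  = 0.0008 + 0.0072 + 0.0532 + 0.1602 + 0.3134 = 0.5348
G = 1 − 0.5348 = 0.4652

0.465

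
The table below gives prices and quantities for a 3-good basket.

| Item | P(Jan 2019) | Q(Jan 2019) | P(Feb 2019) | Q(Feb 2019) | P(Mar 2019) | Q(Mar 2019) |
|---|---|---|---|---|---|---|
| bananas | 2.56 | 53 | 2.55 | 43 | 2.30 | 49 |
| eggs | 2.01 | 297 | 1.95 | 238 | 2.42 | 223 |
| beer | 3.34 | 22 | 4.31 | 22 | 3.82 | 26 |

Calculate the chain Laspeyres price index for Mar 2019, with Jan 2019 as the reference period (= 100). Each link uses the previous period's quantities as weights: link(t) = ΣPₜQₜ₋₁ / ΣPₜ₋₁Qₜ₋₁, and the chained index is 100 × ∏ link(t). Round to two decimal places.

113.93

Link Jan 2019→Feb 2019:
ΣP(Feb 2019)Q(Jan 2019) = 2.55×53 + 1.95×297 + 4.31×22 = 135.15 + 579.15 + 94.82 = 809.12
ΣP(Jan 2019)Q(Jan 2019) = 2.56×53 + 2.01×297 + 3.34×22 = 135.68 + 596.97 + 73.48 = 806.13
link = 809.12/806.13 = 1.003709
Link Feb 2019→Mar 2019:
ΣP(Mar 2019)Q(Feb 2019) = 2.30×43 + 2.42×238 + 3.82×22 = 98.9 + 575.96 + 84.04 = 758.9
ΣP(Feb 2019)Q(Feb 2019) = 2.55×43 + 1.95×238 + 4.31×22 = 109.65 + 464.1 + 94.82 = 668.57
link = 758.9/668.57 = 1.135109
Chained index = 100 × 1.003709 × 1.135109 = 113.9319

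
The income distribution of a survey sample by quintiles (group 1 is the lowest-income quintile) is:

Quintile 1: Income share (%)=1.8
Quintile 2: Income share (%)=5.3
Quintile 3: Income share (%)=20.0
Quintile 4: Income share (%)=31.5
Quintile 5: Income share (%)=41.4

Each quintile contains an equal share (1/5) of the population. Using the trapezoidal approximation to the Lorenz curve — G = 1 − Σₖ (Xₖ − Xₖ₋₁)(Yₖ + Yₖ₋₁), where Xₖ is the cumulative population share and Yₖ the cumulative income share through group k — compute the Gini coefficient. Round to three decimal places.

Cumulative income shares Yₖ: 0.0180, 0.0710, 0.2710, 0.5860, 1.0000
Σ (Xₖ−Xₖ₋₁)(Yₖ+Yₖ₋₁) = (1/5)(0.0180+0.0000) + (1/5)(0.0710+0.0180) + (1/5)(0.2710+0.0710) + (1/5)(0.5860+0.2710) + (1/5)(1.0000+0.5860)
  = 0.0036 + 0.0178 + 0.0684 + 0.1714 + 0.3172 = 0.5784
G = 1 − 0.5784 = 0.4216

0.422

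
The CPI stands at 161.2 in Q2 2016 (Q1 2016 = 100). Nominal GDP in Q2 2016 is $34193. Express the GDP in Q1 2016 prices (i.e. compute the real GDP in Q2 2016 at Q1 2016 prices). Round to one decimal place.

Real = Nominal ÷ (Index/100) = 34193 ÷ (161.2/100)
     = 34193 ÷ 1.612 = 21211.5385

21211.5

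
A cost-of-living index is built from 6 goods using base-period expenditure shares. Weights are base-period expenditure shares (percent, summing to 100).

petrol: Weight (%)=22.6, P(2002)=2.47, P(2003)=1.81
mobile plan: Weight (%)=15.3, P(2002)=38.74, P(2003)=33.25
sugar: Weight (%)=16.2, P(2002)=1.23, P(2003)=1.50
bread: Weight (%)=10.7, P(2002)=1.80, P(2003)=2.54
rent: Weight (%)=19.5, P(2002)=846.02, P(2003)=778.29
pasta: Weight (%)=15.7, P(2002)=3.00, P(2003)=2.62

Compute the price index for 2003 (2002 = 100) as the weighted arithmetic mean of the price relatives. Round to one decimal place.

petrol: 22.6 × (1.81/2.47) = 22.6 × 0.732794 = 16.5611
mobile plan: 15.3 × (33.25/38.74) = 15.3 × 0.858286 = 13.1318
sugar: 16.2 × (1.50/1.23) = 16.2 × 1.219512 = 19.7561
bread: 10.7 × (2.54/1.80) = 10.7 × 1.411111 = 15.0989
rent: 19.5 × (778.29/846.02) = 19.5 × 0.919943 = 17.9389
pasta: 15.7 × (2.62/3.00) = 15.7 × 0.873333 = 13.7113
Index = Σ wᵢ·(p₁ᵢ/p₀ᵢ) = 16.5611 + 13.1318 + 19.7561 + 15.0989 + 17.9389 + 13.7113 = 96.1981

96.2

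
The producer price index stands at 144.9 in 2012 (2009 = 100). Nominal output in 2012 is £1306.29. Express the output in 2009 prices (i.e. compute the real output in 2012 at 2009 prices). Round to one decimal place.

Real = Nominal ÷ (Index/100) = 1306.29 ÷ (144.9/100)
     = 1306.29 ÷ 1.449 = 901.5114

901.5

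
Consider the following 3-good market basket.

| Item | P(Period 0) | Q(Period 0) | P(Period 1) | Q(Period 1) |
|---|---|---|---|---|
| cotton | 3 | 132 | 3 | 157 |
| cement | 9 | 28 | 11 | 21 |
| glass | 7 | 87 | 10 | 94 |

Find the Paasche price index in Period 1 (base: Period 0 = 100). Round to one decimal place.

Paasche price index uses current-period quantities as weights.
ΣP(Period 1)·Q(Period 1) = 3×157 + 11×21 + 10×94 = 471 + 231 + 940 = 1642
ΣP(Period 0)·Q(Period 1) = 3×157 + 9×21 + 7×94 = 471 + 189 + 658 = 1318
Index = 1642 / 1318 × 100 = 124.5827

124.6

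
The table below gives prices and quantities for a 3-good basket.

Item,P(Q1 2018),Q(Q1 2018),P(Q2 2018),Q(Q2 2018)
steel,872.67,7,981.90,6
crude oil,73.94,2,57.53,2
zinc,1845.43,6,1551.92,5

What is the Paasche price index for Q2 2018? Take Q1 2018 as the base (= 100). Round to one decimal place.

94.2

Paasche price index uses current-period quantities as weights.
ΣP(Q2 2018)·Q(Q2 2018) = 981.90×6 + 57.53×2 + 1551.92×5 = 5891.4 + 115.06 + 7759.6 = 13766.06
ΣP(Q1 2018)·Q(Q2 2018) = 872.67×6 + 73.94×2 + 1845.43×5 = 5236.02 + 147.88 + 9227.15 = 14611.05
Index = 13766.06 / 14611.05 × 100 = 94.2168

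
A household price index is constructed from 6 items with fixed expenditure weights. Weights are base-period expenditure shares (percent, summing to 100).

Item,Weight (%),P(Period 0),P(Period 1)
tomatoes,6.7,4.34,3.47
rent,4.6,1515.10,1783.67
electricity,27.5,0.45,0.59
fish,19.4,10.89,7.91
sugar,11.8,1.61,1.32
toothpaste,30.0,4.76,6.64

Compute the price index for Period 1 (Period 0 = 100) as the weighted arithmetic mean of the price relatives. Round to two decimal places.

112.44

tomatoes: 6.7 × (3.47/4.34) = 6.7 × 0.799539 = 5.3569
rent: 4.6 × (1783.67/1515.10) = 4.6 × 1.177262 = 5.4154
electricity: 27.5 × (0.59/0.45) = 27.5 × 1.311111 = 36.0556
fish: 19.4 × (7.91/10.89) = 19.4 × 0.726354 = 14.0913
sugar: 11.8 × (1.32/1.61) = 11.8 × 0.819876 = 9.6745
toothpaste: 30.0 × (6.64/4.76) = 30.0 × 1.394958 = 41.8487
Index = Σ wᵢ·(p₁ᵢ/p₀ᵢ) = 5.3569 + 5.4154 + 36.0556 + 14.0913 + 9.6745 + 41.8487 = 112.4424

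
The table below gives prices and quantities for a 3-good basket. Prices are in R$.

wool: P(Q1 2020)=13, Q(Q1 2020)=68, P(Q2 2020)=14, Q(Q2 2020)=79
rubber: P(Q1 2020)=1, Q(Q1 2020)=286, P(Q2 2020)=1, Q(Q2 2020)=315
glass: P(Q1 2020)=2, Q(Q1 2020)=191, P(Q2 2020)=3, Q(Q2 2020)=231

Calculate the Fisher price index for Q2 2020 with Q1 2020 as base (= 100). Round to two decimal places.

Laspeyres component (base-period weights):
ΣP(Q2 2020)Q(Q1 2020) = 14×68 + 1×286 + 3×191 = 952 + 286 + 573 = 1811
ΣP(Q1 2020)Q(Q1 2020) = 13×68 + 1×286 + 2×191 = 884 + 286 + 382 = 1552
L = 1811 / 1552 × 100 = 116.6881
Paasche component (current-period weights):
ΣP(Q2 2020)Q(Q2 2020) = 14×79 + 1×315 + 3×231 = 1106 + 315 + 693 = 2114
ΣP(Q1 2020)Q(Q2 2020) = 13×79 + 1×315 + 2×231 = 1027 + 315 + 462 = 1804
P = 2114 / 1804 × 100 = 117.1840
Fisher = √(L × P) = √(116.6881 × 117.1840) = 116.9358

116.94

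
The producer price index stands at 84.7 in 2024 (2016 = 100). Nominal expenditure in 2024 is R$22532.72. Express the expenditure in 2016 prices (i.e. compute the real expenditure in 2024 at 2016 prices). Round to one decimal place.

Real = Nominal ÷ (Index/100) = 22532.72 ÷ (84.7/100)
     = 22532.72 ÷ 0.847 = 26602.9752

26603.0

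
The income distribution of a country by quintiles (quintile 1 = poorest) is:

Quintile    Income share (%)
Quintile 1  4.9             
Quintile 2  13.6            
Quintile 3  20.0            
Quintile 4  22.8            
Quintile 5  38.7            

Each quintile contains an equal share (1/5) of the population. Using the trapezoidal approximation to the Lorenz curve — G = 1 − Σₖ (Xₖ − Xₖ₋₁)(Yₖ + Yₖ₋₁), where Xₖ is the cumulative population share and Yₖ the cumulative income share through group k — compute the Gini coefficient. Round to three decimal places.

Cumulative income shares Yₖ: 0.0490, 0.1850, 0.3850, 0.6130, 1.0000
Σ (Xₖ−Xₖ₋₁)(Yₖ+Yₖ₋₁) = (1/5)(0.0490+0.0000) + (1/5)(0.1850+0.0490) + (1/5)(0.3850+0.1850) + (1/5)(0.6130+0.3850) + (1/5)(1.0000+0.6130)
  = 0.0098 + 0.0468 + 0.1140 + 0.1996 + 0.3226 = 0.6928
G = 1 − 0.6928 = 0.3072

0.307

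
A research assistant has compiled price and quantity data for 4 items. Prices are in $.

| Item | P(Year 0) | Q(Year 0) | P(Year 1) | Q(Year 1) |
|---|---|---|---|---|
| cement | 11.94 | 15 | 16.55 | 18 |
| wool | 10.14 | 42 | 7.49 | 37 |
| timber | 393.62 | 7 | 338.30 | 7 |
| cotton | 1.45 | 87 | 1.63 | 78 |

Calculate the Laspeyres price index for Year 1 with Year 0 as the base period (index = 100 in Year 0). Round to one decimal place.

88.1

Laspeyres price index uses base-period quantities as weights.
ΣP(Year 1)·Q(Year 0) = 16.55×15 + 7.49×42 + 338.30×7 + 1.63×87 = 248.25 + 314.58 + 2368.1 + 141.81 = 3072.74
ΣP(Year 0)·Q(Year 0) = 11.94×15 + 10.14×42 + 393.62×7 + 1.45×87 = 179.1 + 425.88 + 2755.34 + 126.15 = 3486.47
Index = 3072.74 / 3486.47 × 100 = 88.1333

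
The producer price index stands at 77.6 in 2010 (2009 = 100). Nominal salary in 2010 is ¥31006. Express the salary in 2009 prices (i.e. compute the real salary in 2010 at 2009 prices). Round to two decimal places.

Real = Nominal ÷ (Index/100) = 31006 ÷ (77.6/100)
     = 31006 ÷ 0.776 = 39956.1856

39956.19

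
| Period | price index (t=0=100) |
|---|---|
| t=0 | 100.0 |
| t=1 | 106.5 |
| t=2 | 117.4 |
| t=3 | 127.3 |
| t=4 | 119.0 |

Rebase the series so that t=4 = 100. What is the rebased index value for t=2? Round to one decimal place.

98.7

Rebased(t=2) = 117.4 / 119.0 × 100 = 98.6555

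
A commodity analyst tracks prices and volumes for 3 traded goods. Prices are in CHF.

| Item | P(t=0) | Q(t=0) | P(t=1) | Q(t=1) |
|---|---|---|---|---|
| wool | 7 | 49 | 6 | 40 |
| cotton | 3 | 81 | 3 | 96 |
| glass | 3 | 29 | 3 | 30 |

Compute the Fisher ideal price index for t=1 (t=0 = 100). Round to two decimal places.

93.32

Laspeyres component (base-period weights):
ΣP(t=1)Q(t=0) = 6×49 + 3×81 + 3×29 = 294 + 243 + 87 = 624
ΣP(t=0)Q(t=0) = 7×49 + 3×81 + 3×29 = 343 + 243 + 87 = 673
L = 624 / 673 × 100 = 92.7192
Paasche component (current-period weights):
ΣP(t=1)Q(t=1) = 6×40 + 3×96 + 3×30 = 240 + 288 + 90 = 618
ΣP(t=0)Q(t=1) = 7×40 + 3×96 + 3×30 = 280 + 288 + 90 = 658
P = 618 / 658 × 100 = 93.9210
Fisher = √(L × P) = √(92.7192 × 93.9210) = 93.3181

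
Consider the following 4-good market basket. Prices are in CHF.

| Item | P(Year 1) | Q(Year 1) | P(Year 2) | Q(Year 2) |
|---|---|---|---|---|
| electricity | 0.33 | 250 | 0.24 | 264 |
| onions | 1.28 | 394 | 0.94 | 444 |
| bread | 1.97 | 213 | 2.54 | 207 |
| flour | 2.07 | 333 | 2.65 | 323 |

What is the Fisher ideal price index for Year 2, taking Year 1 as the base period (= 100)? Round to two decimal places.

108.43

Laspeyres component (base-period weights):
ΣP(Year 2)Q(Year 1) = 0.24×250 + 0.94×394 + 2.54×213 + 2.65×333 = 60 + 370.36 + 541.02 + 882.45 = 1853.83
ΣP(Year 1)Q(Year 1) = 0.33×250 + 1.28×394 + 1.97×213 + 2.07×333 = 82.5 + 504.32 + 419.61 + 689.31 = 1695.74
L = 1853.83 / 1695.74 × 100 = 109.3228
Paasche component (current-period weights):
ΣP(Year 2)Q(Year 2) = 0.24×264 + 0.94×444 + 2.54×207 + 2.65×323 = 63.36 + 417.36 + 525.78 + 855.95 = 1862.45
ΣP(Year 1)Q(Year 2) = 0.33×264 + 1.28×444 + 1.97×207 + 2.07×323 = 87.12 + 568.32 + 407.79 + 668.61 = 1731.84
P = 1862.45 / 1731.84 × 100 = 107.5417
Fisher = √(L × P) = √(109.3228 × 107.5417) = 108.4286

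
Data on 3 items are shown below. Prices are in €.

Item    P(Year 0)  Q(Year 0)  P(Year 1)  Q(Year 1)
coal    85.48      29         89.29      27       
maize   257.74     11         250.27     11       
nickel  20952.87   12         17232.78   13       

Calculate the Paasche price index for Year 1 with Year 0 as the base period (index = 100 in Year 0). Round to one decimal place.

Paasche price index uses current-period quantities as weights.
ΣP(Year 1)·Q(Year 1) = 89.29×27 + 250.27×11 + 17232.78×13 = 2410.83 + 2752.97 + 224026.14 = 229189.94
ΣP(Year 0)·Q(Year 1) = 85.48×27 + 257.74×11 + 20952.87×13 = 2307.96 + 2835.14 + 272387.31 = 277530.41
Index = 229189.94 / 277530.41 × 100 = 82.5819

82.6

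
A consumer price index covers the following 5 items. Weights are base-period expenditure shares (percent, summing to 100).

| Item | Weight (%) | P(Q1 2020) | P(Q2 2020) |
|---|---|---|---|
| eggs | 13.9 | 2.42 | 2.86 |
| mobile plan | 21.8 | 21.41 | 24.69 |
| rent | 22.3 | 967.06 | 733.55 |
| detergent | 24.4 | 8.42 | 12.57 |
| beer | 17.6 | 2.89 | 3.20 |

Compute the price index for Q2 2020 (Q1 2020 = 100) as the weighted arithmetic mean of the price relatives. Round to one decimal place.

114.4

eggs: 13.9 × (2.86/2.42) = 13.9 × 1.181818 = 16.4273
mobile plan: 21.8 × (24.69/21.41) = 21.8 × 1.153199 = 25.1397
rent: 22.3 × (733.55/967.06) = 22.3 × 0.758536 = 16.9154
detergent: 24.4 × (12.57/8.42) = 24.4 × 1.492874 = 36.4261
beer: 17.6 × (3.20/2.89) = 17.6 × 1.107266 = 19.4879
Index = Σ wᵢ·(p₁ᵢ/p₀ᵢ) = 16.4273 + 25.1397 + 16.9154 + 36.4261 + 19.4879 = 114.3964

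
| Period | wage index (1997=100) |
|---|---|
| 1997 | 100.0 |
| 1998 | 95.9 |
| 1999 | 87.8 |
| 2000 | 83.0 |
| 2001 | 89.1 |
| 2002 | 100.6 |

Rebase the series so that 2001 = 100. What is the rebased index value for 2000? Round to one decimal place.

93.2

Rebased(2000) = 83.0 / 89.1 × 100 = 93.1538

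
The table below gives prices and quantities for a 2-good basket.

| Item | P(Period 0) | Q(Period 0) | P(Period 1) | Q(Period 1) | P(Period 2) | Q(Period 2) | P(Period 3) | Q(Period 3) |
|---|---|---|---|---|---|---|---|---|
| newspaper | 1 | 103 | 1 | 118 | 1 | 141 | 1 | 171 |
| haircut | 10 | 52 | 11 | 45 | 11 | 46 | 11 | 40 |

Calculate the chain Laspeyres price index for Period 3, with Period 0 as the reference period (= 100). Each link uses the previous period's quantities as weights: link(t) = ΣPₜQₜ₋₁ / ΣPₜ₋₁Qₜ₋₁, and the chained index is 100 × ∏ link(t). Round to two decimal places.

108.35

Link Period 0→Period 1:
ΣP(Period 1)Q(Period 0) = 1×103 + 11×52 = 103 + 572 = 675
ΣP(Period 0)Q(Period 0) = 1×103 + 10×52 = 103 + 520 = 623
link = 675/623 = 1.083467
Link Period 1→Period 2:
ΣP(Period 2)Q(Period 1) = 1×118 + 11×45 = 118 + 495 = 613
ΣP(Period 1)Q(Period 1) = 1×118 + 11×45 = 118 + 495 = 613
link = 613/613 = 1.000000
Link Period 2→Period 3:
ΣP(Period 3)Q(Period 2) = 1×141 + 11×46 = 141 + 506 = 647
ΣP(Period 2)Q(Period 2) = 1×141 + 11×46 = 141 + 506 = 647
link = 647/647 = 1.000000
Chained index = 100 × 1.083467 × 1.000000 × 1.000000 = 108.3467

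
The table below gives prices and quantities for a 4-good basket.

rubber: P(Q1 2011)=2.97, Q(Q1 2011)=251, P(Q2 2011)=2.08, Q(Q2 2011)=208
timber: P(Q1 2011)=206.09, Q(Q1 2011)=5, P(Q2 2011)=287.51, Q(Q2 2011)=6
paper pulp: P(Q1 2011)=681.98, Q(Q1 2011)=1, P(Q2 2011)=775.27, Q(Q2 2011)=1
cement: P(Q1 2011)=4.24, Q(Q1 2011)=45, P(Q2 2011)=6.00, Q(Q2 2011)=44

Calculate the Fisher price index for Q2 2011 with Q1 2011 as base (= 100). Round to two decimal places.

Laspeyres component (base-period weights):
ΣP(Q2 2011)Q(Q1 2011) = 2.08×251 + 287.51×5 + 775.27×1 + 6.00×45 = 522.08 + 1437.55 + 775.27 + 270 = 3004.9
ΣP(Q1 2011)Q(Q1 2011) = 2.97×251 + 206.09×5 + 681.98×1 + 4.24×45 = 745.47 + 1030.45 + 681.98 + 190.8 = 2648.7
L = 3004.9 / 2648.7 × 100 = 113.4481
Paasche component (current-period weights):
ΣP(Q2 2011)Q(Q2 2011) = 2.08×208 + 287.51×6 + 775.27×1 + 6.00×44 = 432.64 + 1725.06 + 775.27 + 264 = 3196.97
ΣP(Q1 2011)Q(Q2 2011) = 2.97×208 + 206.09×6 + 681.98×1 + 4.24×44 = 617.76 + 1236.54 + 681.98 + 186.56 = 2722.84
P = 3196.97 / 2722.84 × 100 = 117.4131
Fisher = √(L × P) = √(113.4481 × 117.4131) = 115.4136

115.41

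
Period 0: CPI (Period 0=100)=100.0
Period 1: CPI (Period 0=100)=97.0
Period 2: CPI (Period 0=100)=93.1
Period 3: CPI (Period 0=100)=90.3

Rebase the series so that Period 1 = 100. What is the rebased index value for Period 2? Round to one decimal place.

Rebased(Period 2) = 93.1 / 97.0 × 100 = 95.9794

96.0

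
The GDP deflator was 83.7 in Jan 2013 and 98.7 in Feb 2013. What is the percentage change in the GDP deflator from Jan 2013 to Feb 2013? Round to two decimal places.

Change = (98.7 − 83.7) / 83.7 × 100
       = 15.0 / 83.7 × 100 = 17.9211%

17.92%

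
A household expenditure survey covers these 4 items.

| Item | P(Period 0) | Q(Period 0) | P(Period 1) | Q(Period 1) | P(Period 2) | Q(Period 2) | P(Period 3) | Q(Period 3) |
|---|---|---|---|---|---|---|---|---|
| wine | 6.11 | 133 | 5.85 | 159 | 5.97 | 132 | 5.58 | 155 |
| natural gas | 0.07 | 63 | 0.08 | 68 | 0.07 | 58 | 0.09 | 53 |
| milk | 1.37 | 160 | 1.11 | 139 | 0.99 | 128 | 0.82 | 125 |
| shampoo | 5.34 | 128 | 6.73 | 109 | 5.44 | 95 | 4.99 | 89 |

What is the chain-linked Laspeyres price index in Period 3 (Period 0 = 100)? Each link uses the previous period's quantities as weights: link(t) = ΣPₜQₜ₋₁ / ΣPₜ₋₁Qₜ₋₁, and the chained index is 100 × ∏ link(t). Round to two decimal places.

Link Period 0→Period 1:
ΣP(Period 1)Q(Period 0) = 5.85×133 + 0.08×63 + 1.11×160 + 6.73×128 = 778.05 + 5.04 + 177.6 + 861.44 = 1822.13
ΣP(Period 0)Q(Period 0) = 6.11×133 + 0.07×63 + 1.37×160 + 5.34×128 = 812.63 + 4.41 + 219.2 + 683.52 = 1719.76
link = 1822.13/1719.76 = 1.059526
Link Period 1→Period 2:
ΣP(Period 2)Q(Period 1) = 5.97×159 + 0.07×68 + 0.99×139 + 5.44×109 = 949.23 + 4.76 + 137.61 + 592.96 = 1684.56
ΣP(Period 1)Q(Period 1) = 5.85×159 + 0.08×68 + 1.11×139 + 6.73×109 = 930.15 + 5.44 + 154.29 + 733.57 = 1823.45
link = 1684.56/1823.45 = 0.923831
Link Period 2→Period 3:
ΣP(Period 3)Q(Period 2) = 5.58×132 + 0.09×58 + 0.82×128 + 4.99×95 = 736.56 + 5.22 + 104.96 + 474.05 = 1320.79
ΣP(Period 2)Q(Period 2) = 5.97×132 + 0.07×58 + 0.99×128 + 5.44×95 = 788.04 + 4.06 + 126.72 + 516.8 = 1435.62
link = 1320.79/1435.62 = 0.920014
Chained index = 100 × 1.059526 × 0.923831 × 0.920014 = 90.0530

90.05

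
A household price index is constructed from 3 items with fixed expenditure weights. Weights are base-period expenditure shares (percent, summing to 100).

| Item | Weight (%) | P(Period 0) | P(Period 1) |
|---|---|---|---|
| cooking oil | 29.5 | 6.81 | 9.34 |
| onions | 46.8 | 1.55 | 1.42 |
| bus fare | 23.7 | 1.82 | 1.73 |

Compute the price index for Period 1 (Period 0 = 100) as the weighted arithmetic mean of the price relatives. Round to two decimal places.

cooking oil: 29.5 × (9.34/6.81) = 29.5 × 1.371512 = 40.4596
onions: 46.8 × (1.42/1.55) = 46.8 × 0.916129 = 42.8748
bus fare: 23.7 × (1.73/1.82) = 23.7 × 0.950549 = 22.5280
Index = Σ wᵢ·(p₁ᵢ/p₀ᵢ) = 40.4596 + 42.8748 + 22.5280 = 105.8625

105.86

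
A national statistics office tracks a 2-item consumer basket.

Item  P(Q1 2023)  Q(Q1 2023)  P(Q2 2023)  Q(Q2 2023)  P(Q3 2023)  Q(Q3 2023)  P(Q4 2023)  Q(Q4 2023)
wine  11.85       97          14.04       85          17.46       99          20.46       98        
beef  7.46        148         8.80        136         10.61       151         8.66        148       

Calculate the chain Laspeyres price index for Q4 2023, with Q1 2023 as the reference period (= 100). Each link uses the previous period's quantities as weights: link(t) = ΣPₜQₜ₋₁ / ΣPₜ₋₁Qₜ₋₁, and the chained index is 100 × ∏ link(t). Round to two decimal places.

144.89

Link Q1 2023→Q2 2023:
ΣP(Q2 2023)Q(Q1 2023) = 14.04×97 + 8.80×148 = 1361.88 + 1302.4 = 2664.28
ΣP(Q1 2023)Q(Q1 2023) = 11.85×97 + 7.46×148 = 1149.45 + 1104.08 = 2253.53
link = 2664.28/2253.53 = 1.182270
Link Q2 2023→Q3 2023:
ΣP(Q3 2023)Q(Q2 2023) = 17.46×85 + 10.61×136 = 1484.1 + 1442.96 = 2927.06
ΣP(Q2 2023)Q(Q2 2023) = 14.04×85 + 8.80×136 = 1193.4 + 1196.8 = 2390.2
link = 2927.06/2390.2 = 1.224609
Link Q3 2023→Q4 2023:
ΣP(Q4 2023)Q(Q3 2023) = 20.46×99 + 8.66×151 = 2025.54 + 1307.66 = 3333.2
ΣP(Q3 2023)Q(Q3 2023) = 17.46×99 + 10.61×151 = 1728.54 + 1602.11 = 3330.65
link = 3333.2/3330.65 = 1.000766
Chained index = 100 × 1.182270 × 1.224609 × 1.000766 = 144.8926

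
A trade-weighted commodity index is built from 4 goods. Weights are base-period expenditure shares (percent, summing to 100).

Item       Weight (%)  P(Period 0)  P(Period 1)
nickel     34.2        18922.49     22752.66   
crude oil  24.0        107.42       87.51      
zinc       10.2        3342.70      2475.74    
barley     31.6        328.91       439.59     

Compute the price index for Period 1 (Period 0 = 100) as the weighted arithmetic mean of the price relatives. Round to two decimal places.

nickel: 34.2 × (22752.66/18922.49) = 34.2 × 1.202414 = 41.1225
crude oil: 24.0 × (87.51/107.42) = 24.0 × 0.814653 = 19.5517
zinc: 10.2 × (2475.74/3342.70) = 10.2 × 0.740641 = 7.5545
barley: 31.6 × (439.59/328.91) = 31.6 × 1.336505 = 42.2336
Index = Σ wᵢ·(p₁ᵢ/p₀ᵢ) = 41.1225 + 19.5517 + 7.5545 + 42.2336 = 110.4623

110.46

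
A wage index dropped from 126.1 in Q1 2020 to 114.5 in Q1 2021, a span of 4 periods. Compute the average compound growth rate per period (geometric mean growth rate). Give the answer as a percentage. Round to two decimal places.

Growth factor = (114.5/126.1)^(1/4) = (0.908010)^(1/4) = 0.976164
Growth rate = 0.976164 − 1 = -0.023836 = -2.3836%

-2.38%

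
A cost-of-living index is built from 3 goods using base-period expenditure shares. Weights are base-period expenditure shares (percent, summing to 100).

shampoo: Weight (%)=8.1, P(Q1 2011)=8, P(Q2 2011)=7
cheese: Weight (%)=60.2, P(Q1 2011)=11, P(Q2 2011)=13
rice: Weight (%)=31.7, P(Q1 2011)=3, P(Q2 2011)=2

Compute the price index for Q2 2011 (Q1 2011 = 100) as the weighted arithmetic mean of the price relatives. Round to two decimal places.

99.37

shampoo: 8.1 × (7/8) = 8.1 × 0.875000 = 7.0875
cheese: 60.2 × (13/11) = 60.2 × 1.181818 = 71.1455
rice: 31.7 × (2/3) = 31.7 × 0.666667 = 21.1333
Index = Σ wᵢ·(p₁ᵢ/p₀ᵢ) = 7.0875 + 71.1455 + 21.1333 = 99.3663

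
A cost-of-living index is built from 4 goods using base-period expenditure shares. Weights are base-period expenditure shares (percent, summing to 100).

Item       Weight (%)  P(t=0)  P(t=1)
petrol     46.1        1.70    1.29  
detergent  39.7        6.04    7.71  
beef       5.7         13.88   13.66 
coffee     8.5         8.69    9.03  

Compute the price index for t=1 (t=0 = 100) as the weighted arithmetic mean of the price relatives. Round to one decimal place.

100.1

petrol: 46.1 × (1.29/1.70) = 46.1 × 0.758824 = 34.9818
detergent: 39.7 × (7.71/6.04) = 39.7 × 1.276490 = 50.6767
beef: 5.7 × (13.66/13.88) = 5.7 × 0.984150 = 5.6097
coffee: 8.5 × (9.03/8.69) = 8.5 × 1.039125 = 8.8326
Index = Σ wᵢ·(p₁ᵢ/p₀ᵢ) = 34.9818 + 50.6767 + 5.6097 + 8.8326 = 100.1006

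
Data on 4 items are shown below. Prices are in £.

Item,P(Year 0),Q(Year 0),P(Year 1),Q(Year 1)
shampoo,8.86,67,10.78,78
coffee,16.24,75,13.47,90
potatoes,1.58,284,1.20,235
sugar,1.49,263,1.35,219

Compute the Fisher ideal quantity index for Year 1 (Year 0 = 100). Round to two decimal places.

Laspeyres component (base-period weights):
ΣP(Year 0)Q(Year 1) = 8.86×78 + 16.24×90 + 1.58×235 + 1.49×219 = 691.08 + 1461.6 + 371.3 + 326.31 = 2850.29
ΣP(Year 0)Q(Year 0) = 8.86×67 + 16.24×75 + 1.58×284 + 1.49×263 = 593.62 + 1218 + 448.72 + 391.87 = 2652.21
L = 2850.29 / 2652.21 × 100 = 107.4685
Paasche component (current-period weights):
ΣP(Year 1)Q(Year 1) = 10.78×78 + 13.47×90 + 1.20×235 + 1.35×219 = 840.84 + 1212.3 + 282 + 295.65 = 2630.79
ΣP(Year 1)Q(Year 0) = 10.78×67 + 13.47×75 + 1.20×284 + 1.35×263 = 722.26 + 1010.25 + 340.8 + 355.05 = 2428.36
P = 2630.79 / 2428.36 × 100 = 108.3361
Fisher = √(L × P) = √(107.4685 × 108.3361) = 107.9014

107.90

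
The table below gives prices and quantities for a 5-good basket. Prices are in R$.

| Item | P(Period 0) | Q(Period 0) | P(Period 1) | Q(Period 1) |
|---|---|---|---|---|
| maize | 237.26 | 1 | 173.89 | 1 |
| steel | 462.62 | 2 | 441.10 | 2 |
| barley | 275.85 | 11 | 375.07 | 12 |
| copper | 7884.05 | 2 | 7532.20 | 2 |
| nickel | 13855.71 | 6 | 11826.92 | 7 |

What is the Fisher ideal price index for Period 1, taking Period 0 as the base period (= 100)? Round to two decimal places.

Laspeyres component (base-period weights):
ΣP(Period 1)Q(Period 0) = 173.89×1 + 441.10×2 + 375.07×11 + 7532.20×2 + 11826.92×6 = 173.89 + 882.2 + 4125.77 + 15064.4 + 70961.52 = 91207.78
ΣP(Period 0)Q(Period 0) = 237.26×1 + 462.62×2 + 275.85×11 + 7884.05×2 + 13855.71×6 = 237.26 + 925.24 + 3034.35 + 15768.1 + 83134.26 = 103099.21
L = 91207.78 / 103099.21 × 100 = 88.4660
Paasche component (current-period weights):
ΣP(Period 1)Q(Period 1) = 173.89×1 + 441.10×2 + 375.07×12 + 7532.20×2 + 11826.92×7 = 173.89 + 882.2 + 4500.84 + 15064.4 + 82788.44 = 103409.77
ΣP(Period 0)Q(Period 1) = 237.26×1 + 462.62×2 + 275.85×12 + 7884.05×2 + 13855.71×7 = 237.26 + 925.24 + 3310.2 + 15768.1 + 96989.97 = 117230.77
P = 103409.77 / 117230.77 × 100 = 88.2104
Fisher = √(L × P) = √(88.4660 × 88.2104) = 88.3381

88.34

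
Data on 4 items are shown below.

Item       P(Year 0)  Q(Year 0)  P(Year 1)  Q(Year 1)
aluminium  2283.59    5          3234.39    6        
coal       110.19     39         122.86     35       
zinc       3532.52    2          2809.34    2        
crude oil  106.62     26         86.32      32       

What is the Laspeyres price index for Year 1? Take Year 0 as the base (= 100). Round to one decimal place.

112.8

Laspeyres price index uses base-period quantities as weights.
ΣP(Year 1)·Q(Year 0) = 3234.39×5 + 122.86×39 + 2809.34×2 + 86.32×26 = 16171.95 + 4791.54 + 5618.68 + 2244.32 = 28826.49
ΣP(Year 0)·Q(Year 0) = 2283.59×5 + 110.19×39 + 3532.52×2 + 106.62×26 = 11417.95 + 4297.41 + 7065.04 + 2772.12 = 25552.52
Index = 28826.49 / 25552.52 × 100 = 112.8127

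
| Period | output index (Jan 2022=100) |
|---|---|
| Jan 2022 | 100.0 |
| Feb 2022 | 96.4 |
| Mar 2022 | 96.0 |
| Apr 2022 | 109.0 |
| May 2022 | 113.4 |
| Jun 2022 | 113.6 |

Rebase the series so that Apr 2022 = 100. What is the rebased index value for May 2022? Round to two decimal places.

104.04

Rebased(May 2022) = 113.4 / 109.0 × 100 = 104.0367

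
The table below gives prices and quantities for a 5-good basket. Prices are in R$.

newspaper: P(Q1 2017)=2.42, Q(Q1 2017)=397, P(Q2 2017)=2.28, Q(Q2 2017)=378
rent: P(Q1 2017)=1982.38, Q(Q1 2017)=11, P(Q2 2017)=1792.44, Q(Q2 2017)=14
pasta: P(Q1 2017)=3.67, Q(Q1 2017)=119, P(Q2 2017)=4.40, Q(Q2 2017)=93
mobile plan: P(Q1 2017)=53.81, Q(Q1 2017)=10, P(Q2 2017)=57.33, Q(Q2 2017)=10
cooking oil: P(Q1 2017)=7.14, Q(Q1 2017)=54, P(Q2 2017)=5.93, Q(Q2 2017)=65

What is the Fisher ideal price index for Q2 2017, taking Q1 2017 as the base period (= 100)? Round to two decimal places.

Laspeyres component (base-period weights):
ΣP(Q2 2017)Q(Q1 2017) = 2.28×397 + 1792.44×11 + 4.40×119 + 57.33×10 + 5.93×54 = 905.16 + 19716.84 + 523.6 + 573.3 + 320.22 = 22039.12
ΣP(Q1 2017)Q(Q1 2017) = 2.42×397 + 1982.38×11 + 3.67×119 + 53.81×10 + 7.14×54 = 960.74 + 21806.18 + 436.73 + 538.1 + 385.56 = 24127.31
L = 22039.12 / 24127.31 × 100 = 91.3451
Paasche component (current-period weights):
ΣP(Q2 2017)Q(Q2 2017) = 2.28×378 + 1792.44×14 + 4.40×93 + 57.33×10 + 5.93×65 = 861.84 + 25094.16 + 409.2 + 573.3 + 385.45 = 27323.95
ΣP(Q1 2017)Q(Q2 2017) = 2.42×378 + 1982.38×14 + 3.67×93 + 53.81×10 + 7.14×65 = 914.76 + 27753.32 + 341.31 + 538.1 + 464.1 = 30011.59
P = 27323.95 / 30011.59 × 100 = 91.0447
Fisher = √(L × P) = √(91.3451 × 91.0447) = 91.1948

91.19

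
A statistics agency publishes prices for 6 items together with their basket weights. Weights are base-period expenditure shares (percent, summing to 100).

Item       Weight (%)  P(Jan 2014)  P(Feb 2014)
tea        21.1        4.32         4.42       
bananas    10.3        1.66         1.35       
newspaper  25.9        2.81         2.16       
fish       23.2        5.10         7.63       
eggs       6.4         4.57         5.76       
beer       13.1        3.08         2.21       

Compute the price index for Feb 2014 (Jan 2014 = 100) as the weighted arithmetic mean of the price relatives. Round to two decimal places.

tea: 21.1 × (4.42/4.32) = 21.1 × 1.023148 = 21.5884
bananas: 10.3 × (1.35/1.66) = 10.3 × 0.813253 = 8.3765
newspaper: 25.9 × (2.16/2.81) = 25.9 × 0.768683 = 19.9089
fish: 23.2 × (7.63/5.10) = 23.2 × 1.496078 = 34.7090
eggs: 6.4 × (5.76/4.57) = 6.4 × 1.260394 = 8.0665
beer: 13.1 × (2.21/3.08) = 13.1 × 0.717532 = 9.3997
Index = Σ wᵢ·(p₁ᵢ/p₀ᵢ) = 21.5884 + 8.3765 + 19.9089 + 34.7090 + 8.0665 + 9.3997 = 102.0490

102.05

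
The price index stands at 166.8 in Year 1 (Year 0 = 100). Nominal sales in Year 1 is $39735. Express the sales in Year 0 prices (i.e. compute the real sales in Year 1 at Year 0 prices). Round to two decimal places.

23821.94

Real = Nominal ÷ (Index/100) = 39735 ÷ (166.8/100)
     = 39735 ÷ 1.668 = 23821.9424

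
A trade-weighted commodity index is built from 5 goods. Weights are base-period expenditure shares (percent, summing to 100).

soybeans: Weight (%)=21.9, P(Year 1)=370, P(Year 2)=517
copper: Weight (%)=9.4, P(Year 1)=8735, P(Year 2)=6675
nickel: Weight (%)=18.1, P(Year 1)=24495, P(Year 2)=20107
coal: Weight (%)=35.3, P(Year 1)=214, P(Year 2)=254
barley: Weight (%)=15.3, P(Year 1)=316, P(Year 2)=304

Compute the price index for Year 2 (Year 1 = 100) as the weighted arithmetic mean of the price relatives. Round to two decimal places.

soybeans: 21.9 × (517/370) = 21.9 × 1.397297 = 30.6008
copper: 9.4 × (6675/8735) = 9.4 × 0.764167 = 7.1832
nickel: 18.1 × (20107/24495) = 18.1 × 0.820861 = 14.8576
coal: 35.3 × (254/214) = 35.3 × 1.186916 = 41.8981
barley: 15.3 × (304/316) = 15.3 × 0.962025 = 14.7190
Index = Σ wᵢ·(p₁ᵢ/p₀ᵢ) = 30.6008 + 7.1832 + 14.8576 + 41.8981 + 14.7190 = 109.2587

109.26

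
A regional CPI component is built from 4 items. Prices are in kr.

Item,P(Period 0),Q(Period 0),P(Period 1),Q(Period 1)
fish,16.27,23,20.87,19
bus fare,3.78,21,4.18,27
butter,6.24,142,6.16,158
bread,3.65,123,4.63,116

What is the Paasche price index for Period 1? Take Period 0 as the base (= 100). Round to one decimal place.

Paasche price index uses current-period quantities as weights.
ΣP(Period 1)·Q(Period 1) = 20.87×19 + 4.18×27 + 6.16×158 + 4.63×116 = 396.53 + 112.86 + 973.28 + 537.08 = 2019.75
ΣP(Period 0)·Q(Period 1) = 16.27×19 + 3.78×27 + 6.24×158 + 3.65×116 = 309.13 + 102.06 + 985.92 + 423.4 = 1820.51
Index = 2019.75 / 1820.51 × 100 = 110.9442

110.9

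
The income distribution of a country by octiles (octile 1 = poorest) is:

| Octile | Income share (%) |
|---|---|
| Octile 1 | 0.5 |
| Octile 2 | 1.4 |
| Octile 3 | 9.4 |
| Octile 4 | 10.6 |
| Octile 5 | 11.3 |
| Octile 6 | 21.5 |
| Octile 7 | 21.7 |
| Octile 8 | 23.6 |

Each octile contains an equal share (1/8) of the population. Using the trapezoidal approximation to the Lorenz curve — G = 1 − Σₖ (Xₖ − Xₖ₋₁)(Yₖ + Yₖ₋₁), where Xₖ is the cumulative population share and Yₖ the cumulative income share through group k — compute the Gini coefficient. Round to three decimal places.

Cumulative income shares Yₖ: 0.0050, 0.0190, 0.1130, 0.2190, 0.3320, 0.5470, 0.7640, 1.0000
Σ (Xₖ−Xₖ₋₁)(Yₖ+Yₖ₋₁) = (1/8)(0.0050+0.0000) + (1/8)(0.0190+0.0050) + (1/8)(0.1130+0.0190) + (1/8)(0.2190+0.1130) + (1/8)(0.3320+0.2190) + (1/8)(0.5470+0.3320) + (1/8)(0.7640+0.5470) + (1/8)(1.0000+0.7640)
  = 0.0006 + 0.0030 + 0.0165 + 0.0415 + 0.0689 + 0.1099 + 0.1639 + 0.2205 = 0.6248
G = 1 − 0.6248 = 0.3752

0.375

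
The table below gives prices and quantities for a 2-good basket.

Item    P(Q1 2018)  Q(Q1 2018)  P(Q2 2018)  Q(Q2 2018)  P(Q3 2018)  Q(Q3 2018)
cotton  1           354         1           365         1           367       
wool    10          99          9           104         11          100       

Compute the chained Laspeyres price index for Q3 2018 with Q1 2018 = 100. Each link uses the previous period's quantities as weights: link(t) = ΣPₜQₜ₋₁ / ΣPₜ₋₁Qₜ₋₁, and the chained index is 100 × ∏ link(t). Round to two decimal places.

Link Q1 2018→Q2 2018:
ΣP(Q2 2018)Q(Q1 2018) = 1×354 + 9×99 = 354 + 891 = 1245
ΣP(Q1 2018)Q(Q1 2018) = 1×354 + 10×99 = 354 + 990 = 1344
link = 1245/1344 = 0.926339
Link Q2 2018→Q3 2018:
ΣP(Q3 2018)Q(Q2 2018) = 1×365 + 11×104 = 365 + 1144 = 1509
ΣP(Q2 2018)Q(Q2 2018) = 1×365 + 9×104 = 365 + 936 = 1301
link = 1509/1301 = 1.159877
Chained index = 100 × 0.926339 × 1.159877 = 107.4440

107.44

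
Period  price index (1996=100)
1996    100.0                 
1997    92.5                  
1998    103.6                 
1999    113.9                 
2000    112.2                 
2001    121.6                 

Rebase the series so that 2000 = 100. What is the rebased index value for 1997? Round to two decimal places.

82.44

Rebased(1997) = 92.5 / 112.2 × 100 = 82.4421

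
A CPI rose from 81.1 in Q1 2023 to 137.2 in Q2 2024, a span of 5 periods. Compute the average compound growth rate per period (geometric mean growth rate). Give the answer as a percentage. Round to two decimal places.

11.09%

Growth factor = (137.2/81.1)^(1/5) = (1.691739)^(1/5) = 1.110879
Growth rate = 1.110879 − 1 = 0.110879 = 11.0879%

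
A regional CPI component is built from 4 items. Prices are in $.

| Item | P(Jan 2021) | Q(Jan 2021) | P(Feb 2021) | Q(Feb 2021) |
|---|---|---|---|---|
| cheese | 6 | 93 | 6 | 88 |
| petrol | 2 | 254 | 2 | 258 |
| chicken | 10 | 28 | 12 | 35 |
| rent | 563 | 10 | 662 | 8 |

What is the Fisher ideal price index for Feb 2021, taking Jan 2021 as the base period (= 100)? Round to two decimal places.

114.80

Laspeyres component (base-period weights):
ΣP(Feb 2021)Q(Jan 2021) = 6×93 + 2×254 + 12×28 + 662×10 = 558 + 508 + 336 + 6620 = 8022
ΣP(Jan 2021)Q(Jan 2021) = 6×93 + 2×254 + 10×28 + 563×10 = 558 + 508 + 280 + 5630 = 6976
L = 8022 / 6976 × 100 = 114.9943
Paasche component (current-period weights):
ΣP(Feb 2021)Q(Feb 2021) = 6×88 + 2×258 + 12×35 + 662×8 = 528 + 516 + 420 + 5296 = 6760
ΣP(Jan 2021)Q(Feb 2021) = 6×88 + 2×258 + 10×35 + 563×8 = 528 + 516 + 350 + 4504 = 5898
P = 6760 / 5898 × 100 = 114.6151
Fisher = √(L × P) = √(114.9943 × 114.6151) = 114.8045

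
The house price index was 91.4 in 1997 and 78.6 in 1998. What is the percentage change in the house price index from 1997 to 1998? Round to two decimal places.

-14.00%

Change = (78.6 − 91.4) / 91.4 × 100
       = -12.8 / 91.4 × 100 = -14.0044%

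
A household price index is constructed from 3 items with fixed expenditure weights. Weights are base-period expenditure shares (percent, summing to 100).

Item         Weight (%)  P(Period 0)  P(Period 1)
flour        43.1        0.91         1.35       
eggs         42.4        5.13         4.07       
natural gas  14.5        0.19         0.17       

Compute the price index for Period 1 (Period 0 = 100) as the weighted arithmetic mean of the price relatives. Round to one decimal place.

110.6

flour: 43.1 × (1.35/0.91) = 43.1 × 1.483516 = 63.9396
eggs: 42.4 × (4.07/5.13) = 42.4 × 0.793372 = 33.6390
natural gas: 14.5 × (0.17/0.19) = 14.5 × 0.894737 = 12.9737
Index = Σ wᵢ·(p₁ᵢ/p₀ᵢ) = 63.9396 + 33.6390 + 12.9737 = 110.5522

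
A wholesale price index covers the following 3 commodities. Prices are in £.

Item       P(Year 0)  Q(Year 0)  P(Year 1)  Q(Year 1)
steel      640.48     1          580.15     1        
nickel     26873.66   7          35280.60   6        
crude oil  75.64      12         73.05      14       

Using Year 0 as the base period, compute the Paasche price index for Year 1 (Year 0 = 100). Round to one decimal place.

Paasche price index uses current-period quantities as weights.
ΣP(Year 1)·Q(Year 1) = 580.15×1 + 35280.60×6 + 73.05×14 = 580.15 + 211683.6 + 1022.7 = 213286.45
ΣP(Year 0)·Q(Year 1) = 640.48×1 + 26873.66×6 + 75.64×14 = 640.48 + 161241.96 + 1058.96 = 162941.4
Index = 213286.45 / 162941.4 × 100 = 130.8976

130.9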